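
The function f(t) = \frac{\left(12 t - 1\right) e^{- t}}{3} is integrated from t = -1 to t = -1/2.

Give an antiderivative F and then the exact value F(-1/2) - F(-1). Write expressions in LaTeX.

Antiderivative: F(t) = \frac{\left(- 12 t - 11\right) e^{- t}}{3}; value = - \frac{5 e^{\frac{1}{2}}}{3} - \frac{e}{3}

Recognize the product-rule pattern: f = u'v + uv' with u = - 4 t - \frac{11}{3}, v = e^{- t}, so integration by parts undoes it.
F(t) = \frac{\left(- 12 t - 11\right) e^{- t}}{3} is an antiderivative of f.
Check: d/dt[\frac{\left(- 12 t - 11\right) e^{- t}}{3}] = \frac{\left(12 t - 1\right) e^{- t}}{3} = f(t).
F(-1/2) = - \frac{5 e^{\frac{1}{2}}}{3}; F(-1) = \frac{e}{3}.
Integral = F(-1/2) - F(-1) = - \frac{5 e^{\frac{1}{2}}}{3} - \frac{e}{3}.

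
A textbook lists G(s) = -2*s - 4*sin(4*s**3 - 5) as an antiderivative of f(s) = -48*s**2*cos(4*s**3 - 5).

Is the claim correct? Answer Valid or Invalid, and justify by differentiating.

d/ds[G] = -48*s**2*cos(4*s**3 - 5) - 2
d/ds[G] - f(s) = -2 != 0.

Invalid: d/ds[G] - f = -2, which is not 0.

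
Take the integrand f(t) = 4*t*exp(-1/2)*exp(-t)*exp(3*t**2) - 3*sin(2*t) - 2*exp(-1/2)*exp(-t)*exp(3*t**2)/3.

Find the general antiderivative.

F(t) = (4*exp(3*t**2 - t - 1/2) + 9*cos(2*t))/6 + C

The integrand splits into summands that can be handled one at a time.
Check: d/dt[(4*exp(3*t**2 - t - 1/2) + 9*cos(2*t))/6] = (12*t - 9*exp(1/2)*exp(t)*exp(-3*t**2)*sin(2*t) - 2)*exp(-1/2)*exp(-t)*exp(3*t**2)/3, which equals f(t).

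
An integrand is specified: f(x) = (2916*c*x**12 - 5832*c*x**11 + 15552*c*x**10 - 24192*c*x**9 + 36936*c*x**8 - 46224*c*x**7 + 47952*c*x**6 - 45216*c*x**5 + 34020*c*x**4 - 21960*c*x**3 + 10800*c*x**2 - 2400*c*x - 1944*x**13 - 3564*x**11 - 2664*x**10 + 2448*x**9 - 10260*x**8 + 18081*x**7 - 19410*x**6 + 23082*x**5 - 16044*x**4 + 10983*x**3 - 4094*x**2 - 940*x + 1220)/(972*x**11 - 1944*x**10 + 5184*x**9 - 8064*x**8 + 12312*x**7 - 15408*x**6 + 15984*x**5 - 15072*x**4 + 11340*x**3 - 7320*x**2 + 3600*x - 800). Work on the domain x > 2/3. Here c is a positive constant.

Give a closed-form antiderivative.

Recover f(x) by differentiating a candidate F(x); any mismatch rules it out.
Check: d/dx[(486*c*x**8 - 648*c*x**7 + 1188*c*x**6 - 1296*c*x**5 + 1242*c*x**4 - 1080*c*x**3 + 360*c*x**2 - 216*x**9 - 360*x**8 + 12*x**7 - 1548*x**6 + 1680*x**5 - 2706*x**4 + 2963*x**3 - 2172*x**2 + 1884*x - 750)/(324*x**6 - 432*x**5 + 792*x**4 - 864*x**3 + 828*x**2 - 720*x + 240)] = (2916*c*x**12 - 5832*c*x**11 + 15552*c*x**10 - 24192*c*x**9 + 36936*c*x**8 - 46224*c*x**7 + 47952*c*x**6 - 45216*c*x**5 + 34020*c*x**4 - 21960*c*x**3 + 10800*c*x**2 - 2400*c*x - 1944*x**13 - 3564*x**11 - 2664*x**10 + 2448*x**9 - 10260*x**8 + 18081*x**7 - 19410*x**6 + 23082*x**5 - 16044*x**4 + 10983*x**3 - 4094*x**2 - 940*x + 1220)/(972*x**11 - 1944*x**10 + 5184*x**9 - 8064*x**8 + 12312*x**7 - 15408*x**6 + 15984*x**5 - 15072*x**4 + 11340*x**3 - 7320*x**2 + 3600*x - 800) = f(x).

An antiderivative is F(x) = (486*c*x**8 - 648*c*x**7 + 1188*c*x**6 - 1296*c*x**5 + 1242*c*x**4 - 1080*c*x**3 + 360*c*x**2 - 216*x**9 - 360*x**8 + 12*x**7 - 1548*x**6 + 1680*x**5 - 2706*x**4 + 2963*x**3 - 2172*x**2 + 1884*x - 750)/(324*x**6 - 432*x**5 + 792*x**4 - 864*x**3 + 828*x**2 - 720*x + 240).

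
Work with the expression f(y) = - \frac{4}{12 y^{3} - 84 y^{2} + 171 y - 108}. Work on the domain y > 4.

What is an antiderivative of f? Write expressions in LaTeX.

An antiderivative is F(y) = \frac{4 \left(- \left(2 y - 3\right) \log{\left(y - 4 \right)} + \left(2 y - 3\right) \log{\left(y - \frac{3}{2} \right)} - 5\right)}{75 \left(2 y - 3\right)}.

The denominator factors as 3 \left(y - 4\right) \left(2 y - 3\right)^{2}; partial fractions split f into directly integrable pieces: \frac{8}{75 \left(2 y - 3\right)} + \frac{8}{15 \left(2 y - 3\right)^{2}} - \frac{4}{75 \left(y - 4\right)}.
Check: d/dy[\frac{4 \left(- \left(2 y - 3\right) \log{\left(y - 4 \right)} + \left(2 y - 3\right) \log{\left(y - \frac{3}{2} \right)} - 5\right)}{75 \left(2 y - 3\right)}] = - \frac{4}{12 y^{3} - 84 y^{2} + 171 y - 108} = f(y).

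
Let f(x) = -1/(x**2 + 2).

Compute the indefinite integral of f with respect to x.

F(x) = -sqrt(2)*atan(sqrt(2)*x/2)/2 + C

Recover f(x) by differentiating a candidate F(x); any mismatch rules it out.
Check: d/dx[-sqrt(2)*atan(sqrt(2)*x/2)/2] = -1/(x**2 + 2) = f(x).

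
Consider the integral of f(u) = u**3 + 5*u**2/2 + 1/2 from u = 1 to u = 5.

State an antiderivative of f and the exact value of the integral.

Integrate term by term and add the pieces.
F(u) = u*(3*u**3 + 10*u**2 + 6)/12 is an antiderivative of f.
Check: d/du[u*(3*u**3 + 10*u**2 + 6)/12] = u**3 + 5*u**2/2 + 1/2 = f(u).
F(5) = 3155/12; F(1) = 19/12.
Integral = F(5) - F(1) = 784/3.

Antiderivative: F(u) = u*(3*u**3 + 10*u**2 + 6)/12; value = 784/3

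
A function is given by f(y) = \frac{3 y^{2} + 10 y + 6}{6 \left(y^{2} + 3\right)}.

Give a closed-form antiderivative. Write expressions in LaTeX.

Check any antiderivative F(y) by computing F'(y) and comparing it with f(y).
Check: d/dy[\frac{y}{2} + \frac{5 \log{\left(y^{2} + 3 \right)}}{6} - \frac{\sqrt{3} \operatorname{atan}{\left(\frac{\sqrt{3} y}{3} \right)}}{6}] = \frac{3 y^{2} + 10 y + 6}{6 y^{2} + 18}, which equals f(y).

An antiderivative is F(y) = \frac{y}{2} + \frac{5 \log{\left(y^{2} + 3 \right)}}{6} - \frac{\sqrt{3} \operatorname{atan}{\left(\frac{\sqrt{3} y}{3} \right)}}{6}.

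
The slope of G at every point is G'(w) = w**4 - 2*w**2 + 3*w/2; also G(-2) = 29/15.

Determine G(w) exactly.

The integrand splits into summands that can be handled one at a time.
A general antiderivative is w**5/5 - 2*w**3/3 + 3*w**2/4 + C.
The condition gives C = 29/15 - (29/15) = 0.
So G(w) = w**5/5 - 2*w**3/3 + 3*w**2/4.
Check: d/dw[w**5/5 - 2*w**3/3 + 3*w**2/4] = w**4 - 2*w**2 + 3*w/2 = G'(w).

G(w) = w**5/5 - 2*w**3/3 + 3*w**2/4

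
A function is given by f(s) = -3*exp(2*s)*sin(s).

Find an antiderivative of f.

For F(s) to be correct the identity F'(s) - f(s) = 0 must hold.
Check: d/ds[-6*exp(2*s)*sin(s)/5 + 3*exp(2*s)*cos(s)/5] = -3*exp(2*s)*sin(s) = f(s).

An antiderivative is F(s) = -6*exp(2*s)*sin(s)/5 + 3*exp(2*s)*cos(s)/5.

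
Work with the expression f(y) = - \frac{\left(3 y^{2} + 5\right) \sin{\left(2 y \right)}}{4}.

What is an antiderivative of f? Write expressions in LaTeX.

An antiderivative F(y) passes only if d/dy[F] lands on f(y) exactly.
Check: d/dy[\frac{3 y^{2} \cos{\left(2 y \right)}}{8} - \frac{3 y \sin{\left(2 y \right)}}{8} + \frac{7 \cos{\left(2 y \right)}}{16}] = - \frac{3 y^{2} \sin{\left(2 y \right)}}{4} - \frac{5 \sin{\left(2 y \right)}}{4}, which equals f(y).

An antiderivative is F(y) = \frac{3 y^{2} \cos{\left(2 y \right)}}{8} - \frac{3 y \sin{\left(2 y \right)}}{8} + \frac{7 \cos{\left(2 y \right)}}{16}.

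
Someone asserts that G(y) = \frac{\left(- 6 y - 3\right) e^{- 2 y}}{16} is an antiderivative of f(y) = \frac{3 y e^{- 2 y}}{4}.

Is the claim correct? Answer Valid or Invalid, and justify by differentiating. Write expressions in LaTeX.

d/dy[G] = \frac{3 y e^{- 2 y}}{4}
This equals f(y) exactly, so the claim holds.

Valid - differentiating G returns exactly f.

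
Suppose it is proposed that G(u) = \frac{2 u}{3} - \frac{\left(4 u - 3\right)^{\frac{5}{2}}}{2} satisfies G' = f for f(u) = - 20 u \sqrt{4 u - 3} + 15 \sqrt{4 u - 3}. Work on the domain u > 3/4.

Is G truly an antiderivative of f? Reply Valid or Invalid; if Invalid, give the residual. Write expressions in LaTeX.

d/du[G] = - 20 u \sqrt{4 u - 3} + 15 \sqrt{4 u - 3} + \frac{2}{3}
d/du[G] - f(u) = \frac{2}{3} != 0.

Invalid: d/du[G] - f = \frac{2}{3}, which is not 0.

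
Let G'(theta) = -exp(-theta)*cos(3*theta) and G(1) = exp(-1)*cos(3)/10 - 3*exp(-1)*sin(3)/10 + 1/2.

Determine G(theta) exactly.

G(theta) = (5*exp(theta) - 3*sin(3*theta) + cos(3*theta))*exp(-theta)/10

The proposed G(theta) is checked by its d/dtheta: the result must match the given G'(theta).
A general antiderivative is -3*exp(-theta)*sin(3*theta)/10 + exp(-theta)*cos(3*theta)/10 + C.
The condition gives C = exp(-1)*cos(3)/10 - 3*exp(-1)*sin(3)/10 + 1/2 - (exp(-1)*cos(3)/10 - 3*exp(-1)*sin(3)/10) = 1/2.
So G(theta) = (5*exp(theta) - 3*sin(3*theta) + cos(3*theta))*exp(-theta)/10.
Check: d/dtheta[(5*exp(theta) - 3*sin(3*theta) + cos(3*theta))*exp(-theta)/10] = -exp(-theta)*cos(3*theta) = G'(theta).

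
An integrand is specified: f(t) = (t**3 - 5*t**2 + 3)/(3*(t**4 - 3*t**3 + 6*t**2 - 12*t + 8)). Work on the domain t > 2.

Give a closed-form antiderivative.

The denominator factors as 3*(t - 2)*(t - 1)*(t**2 + 4); partial fractions split f into directly integrable pieces: (77*t + 2)/(120*(t**2 + 4)) + 1/(15*(t - 1)) - 3/(8*(t - 2)).
Check: d/dt[(-90*log(t - 2) + 16*log(t - 1) + 77*log(t**2 + 4) + 2*atan(t/2))/240] = (t**3 - 5*t**2 + 3)/(3*t**4 - 9*t**3 + 18*t**2 - 36*t + 24), which equals f(t).

An antiderivative is F(t) = (-90*log(t - 2) + 16*log(t - 1) + 77*log(t**2 + 4) + 2*atan(t/2))/240.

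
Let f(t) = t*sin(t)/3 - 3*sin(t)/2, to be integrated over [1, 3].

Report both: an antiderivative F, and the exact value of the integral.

Integrate term by term and add the pieces.
F(t) = -(2*t*cos(t) - 2*sin(t) - 9*cos(t))/6 is an antiderivative of f.
Check: d/dt[-(2*t*cos(t) - 2*sin(t) - 9*cos(t))/6] = t*sin(t)/3 - 3*sin(t)/2 = f(t).
F(3) = cos(3)/2 + sin(3)/3; F(1) = sin(1)/3 + 7*cos(1)/6.
Integral = F(3) - F(1) = -7*cos(1)/6 + cos(3)/2 - sin(1)/3 + sin(3)/3.

Antiderivative: F(t) = -(2*t*cos(t) - 2*sin(t) - 9*cos(t))/6; value = -7*cos(1)/6 + cos(3)/2 - sin(1)/3 + sin(3)/3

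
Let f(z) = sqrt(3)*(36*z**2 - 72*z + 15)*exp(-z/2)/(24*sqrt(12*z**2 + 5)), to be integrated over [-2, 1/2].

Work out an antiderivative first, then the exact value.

Recognize the product-rule pattern: f = u'v + uv' with u = -3*sqrt(4*z**2 + 5/3)/4, v = exp(-z/2), so integration by parts undoes it.
F(z) = -sqrt(3)*sqrt(12*z**2 + 5)*exp(-z/2)/4 is an antiderivative of f.
Check: d/dz[-sqrt(3)*sqrt(12*z**2 + 5)*exp(-z/2)/4] = (12*sqrt(3)*z**2 - 24*sqrt(3)*z + 5*sqrt(3))*exp(-z/2)/(8*sqrt(12*z**2 + 5)), which equals f(z).
F(1/2) = -sqrt(6)*exp(-1/4)/2; F(-2) = -sqrt(159)*exp(1)/4.
Integral = F(1/2) - F(-2) = -sqrt(6)*exp(-1/4)/2 + sqrt(159)*exp(1)/4.

Antiderivative: F(z) = -sqrt(3)*sqrt(12*z**2 + 5)*exp(-z/2)/4; value = -sqrt(6)*exp(-1/4)/2 + sqrt(159)*exp(1)/4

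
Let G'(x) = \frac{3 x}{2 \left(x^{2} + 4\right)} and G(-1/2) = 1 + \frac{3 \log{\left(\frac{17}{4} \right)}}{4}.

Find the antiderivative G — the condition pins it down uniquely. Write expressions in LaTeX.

G(x) = \frac{3 \log{\left(x^{2} + 4 \right)}}{4} + 1

G'(x) matches the chain-rule pattern g'(h)*h' with inner function h(x) = x^{2} + 4; substituting u = h(x) collapses the integral.
A general antiderivative is \frac{3 \log{\left(x^{2} + 4 \right)}}{4} + C.
The condition gives C = 1 + \frac{3 \log{\left(\frac{17}{4} \right)}}{4} - (\frac{3 \log{\left(\frac{17}{4} \right)}}{4}) = 1.
So G(x) = \frac{3 \log{\left(x^{2} + 4 \right)}}{4} + 1.
Check: d/dx[\frac{3 \log{\left(x^{2} + 4 \right)}}{4} + 1] = \frac{3 x}{2 x^{2} + 8}, which equals G'(x).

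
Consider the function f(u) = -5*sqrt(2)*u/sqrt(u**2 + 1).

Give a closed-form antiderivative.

An antiderivative is F(u) = -5*sqrt(2)*sqrt(u**2 + 1).

f matches the chain-rule pattern g'(h)*h' with inner function h(u) = 2*u**2 + 2; substituting w = h(u) collapses the integral.
Check: d/du[-5*sqrt(2)*sqrt(u**2 + 1)] = -5*sqrt(2)*u/sqrt(u**2 + 1) = f(u).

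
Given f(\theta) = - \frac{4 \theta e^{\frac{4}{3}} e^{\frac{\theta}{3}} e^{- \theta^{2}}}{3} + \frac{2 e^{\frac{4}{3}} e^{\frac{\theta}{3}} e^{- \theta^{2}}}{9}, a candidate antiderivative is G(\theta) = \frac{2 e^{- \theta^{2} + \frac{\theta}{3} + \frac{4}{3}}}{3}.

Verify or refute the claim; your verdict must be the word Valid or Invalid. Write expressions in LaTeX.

Valid: G'(\theta) = f(\theta).

d/d\theta[G] = - \frac{4 \theta e^{\frac{4}{3}} e^{\frac{\theta}{3}} e^{- \theta^{2}}}{3} + \frac{2 e^{\frac{4}{3}} e^{\frac{\theta}{3}} e^{- \theta^{2}}}{9}
This equals f(\theta) exactly, so the claim holds.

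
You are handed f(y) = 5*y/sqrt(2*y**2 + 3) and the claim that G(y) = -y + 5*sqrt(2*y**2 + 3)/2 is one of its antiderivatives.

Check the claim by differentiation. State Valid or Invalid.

d/dy[G] = (5*y - sqrt(2*y**2 + 3))/sqrt(2*y**2 + 3)
d/dy[G] - f(y) = -1 != 0.

Invalid: d/dy[G] - f = -1, which is not 0.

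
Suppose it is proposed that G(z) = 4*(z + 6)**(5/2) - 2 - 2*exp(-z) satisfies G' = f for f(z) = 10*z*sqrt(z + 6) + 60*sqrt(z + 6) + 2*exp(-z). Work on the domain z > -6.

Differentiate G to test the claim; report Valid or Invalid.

d/dz[G] = (10*z*sqrt(z + 6)*exp(z) + 60*sqrt(z + 6)*exp(z) + 2)*exp(-z)
This equals f(z) exactly, so the claim holds.

Valid - the claim checks out under differentiation.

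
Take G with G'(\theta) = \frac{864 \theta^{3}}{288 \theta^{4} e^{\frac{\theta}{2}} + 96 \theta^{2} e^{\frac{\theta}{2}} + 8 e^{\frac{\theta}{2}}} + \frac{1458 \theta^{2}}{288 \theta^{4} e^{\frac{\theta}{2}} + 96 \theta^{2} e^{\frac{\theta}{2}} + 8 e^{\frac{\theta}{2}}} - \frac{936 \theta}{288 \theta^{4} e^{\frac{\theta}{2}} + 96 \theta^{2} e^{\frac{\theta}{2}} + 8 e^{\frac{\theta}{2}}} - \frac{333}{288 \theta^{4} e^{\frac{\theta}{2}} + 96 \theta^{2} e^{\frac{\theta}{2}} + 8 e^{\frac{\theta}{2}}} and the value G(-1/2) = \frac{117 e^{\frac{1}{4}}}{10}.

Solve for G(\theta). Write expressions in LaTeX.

Integrate term by term and add the pieces.
A general antiderivative is \frac{3 \left(\frac{5}{4} - 4 \theta\right) e^{- \frac{\theta}{2}}}{2 \theta^{2} + \frac{1}{3}} + C.
The condition gives C = \frac{117 e^{\frac{1}{4}}}{10} - (\frac{117 e^{\frac{1}{4}}}{10}) = 0.
So G(\theta) = \frac{9 \left(5 - 16 \theta\right) e^{- \frac{\theta}{2}}}{4 \left(6 \theta^{2} + 1\right)}.
Check: d/d\theta[\frac{9 \left(5 - 16 \theta\right) e^{- \frac{\theta}{2}}}{4 \left(6 \theta^{2} + 1\right)}] = \frac{864 \theta^{3} + 1458 \theta^{2} - 936 \theta - 333}{288 \theta^{4} e^{\frac{\theta}{2}} + 96 \theta^{2} e^{\frac{\theta}{2}} + 8 e^{\frac{\theta}{2}}}, which equals G'(\theta).

G(\theta) = \frac{9 \left(5 - 16 \theta\right) e^{- \frac{\theta}{2}}}{4 \left(6 \theta^{2} + 1\right)}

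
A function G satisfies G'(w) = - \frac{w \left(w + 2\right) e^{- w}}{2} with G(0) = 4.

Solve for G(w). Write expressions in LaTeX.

G(w) = \frac{\left(w^{2} + 4 w + 4 e^{w} + 4\right) e^{- w}}{2}

G'(w) has the shape u'v + uv' for u = \frac{w^{2}}{2} + 2 w + 2 and v = e^{- w} — it is the derivative of the product u*v.
A general antiderivative is \frac{\left(w^{2} + 4 w + 4\right) e^{- w}}{2} + C.
The condition gives C = 4 - (2) = 2.
So G(w) = \frac{\left(w^{2} + 4 w + 4 e^{w} + 4\right) e^{- w}}{2}.
Check: d/dw[\frac{\left(w^{2} + 4 w + 4 e^{w} + 4\right) e^{- w}}{2}] = \frac{\left(- w^{2} - 2 w\right) e^{- w}}{2}, which equals G'(w).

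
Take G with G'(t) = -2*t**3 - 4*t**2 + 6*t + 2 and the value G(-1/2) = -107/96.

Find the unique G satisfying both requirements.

G(t) = -(3*t**4 + 8*t**3 - 18*t**2 - 12*t + 6)/6

Integrate term by term and add the pieces.
A general antiderivative is -t**4/2 - 4*t**3/3 + 3*t**2 + 2*t + C.
The condition gives C = -107/96 - (-11/96) = -1.
So G(t) = -(3*t**4 + 8*t**3 - 18*t**2 - 12*t + 6)/6.
Check: d/dt[-(3*t**4 + 8*t**3 - 18*t**2 - 12*t + 6)/6] = -2*t**3 - 4*t**2 + 6*t + 2 = G'(t).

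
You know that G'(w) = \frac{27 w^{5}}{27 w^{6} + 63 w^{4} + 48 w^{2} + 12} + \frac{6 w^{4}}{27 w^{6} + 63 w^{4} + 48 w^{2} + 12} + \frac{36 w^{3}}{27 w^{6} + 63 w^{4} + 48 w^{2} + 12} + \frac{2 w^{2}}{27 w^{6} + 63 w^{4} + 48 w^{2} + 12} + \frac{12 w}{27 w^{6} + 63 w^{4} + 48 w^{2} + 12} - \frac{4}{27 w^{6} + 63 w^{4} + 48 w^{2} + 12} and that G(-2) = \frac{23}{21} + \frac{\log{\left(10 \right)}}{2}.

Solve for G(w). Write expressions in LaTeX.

The integrand splits into summands that can be handled one at a time.
A general antiderivative is - \frac{w}{3 \left(\frac{3 w^{2}}{2} + 1\right)} + \frac{\log{\left(2 w^{2} + 2 \right)}}{2} + C.
The condition gives C = \frac{23}{21} + \frac{\log{\left(10 \right)}}{2} - (\frac{2}{21} + \frac{\log{\left(10 \right)}}{2}) = 1.
So G(w) = - \frac{w}{\frac{9 w^{2}}{2} + 3} + \frac{\log{\left(2 w^{2} + 2 \right)}}{2} + 1.
Check: d/dw[- \frac{w}{\frac{9 w^{2}}{2} + 3} + \frac{\log{\left(2 w^{2} + 2 \right)}}{2} + 1] = \frac{27 w^{5} + 6 w^{4} + 36 w^{3} + 2 w^{2} + 12 w - 4}{27 w^{6} + 63 w^{4} + 48 w^{2} + 12}, which equals G'(w).

G(w) = - \frac{w}{\frac{9 w^{2}}{2} + 3} + \frac{\log{\left(2 w^{2} + 2 \right)}}{2} + 1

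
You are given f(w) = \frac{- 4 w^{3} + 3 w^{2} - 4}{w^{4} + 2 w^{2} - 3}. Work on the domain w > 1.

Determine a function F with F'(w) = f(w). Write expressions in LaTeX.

Factor the denominator (\left(w - 1\right) \left(w + 1\right) \left(w^{2} + 3\right)) and decompose: f = - \frac{12 w - 13}{4 \left(w^{2} + 3\right)} - \frac{3}{8 \left(w + 1\right)} - \frac{5}{8 \left(w - 1\right)}; each piece integrates to a log, atan, or power term.
Check: d/dw[\frac{- 15 \log{\left(w - 1 \right)} - 9 \log{\left(w + 1 \right)} - 36 \log{\left(w^{2} + 3 \right)} + 26 \sqrt{3} \operatorname{atan}{\left(\frac{\sqrt{3} w}{3} \right)}}{24}] = \frac{- 4 w^{3} + 3 w^{2} - 4}{w^{4} + 2 w^{2} - 3} = f(w).

An antiderivative is F(w) = \frac{- 15 \log{\left(w - 1 \right)} - 9 \log{\left(w + 1 \right)} - 36 \log{\left(w^{2} + 3 \right)} + 26 \sqrt{3} \operatorname{atan}{\left(\frac{\sqrt{3} w}{3} \right)}}{24}.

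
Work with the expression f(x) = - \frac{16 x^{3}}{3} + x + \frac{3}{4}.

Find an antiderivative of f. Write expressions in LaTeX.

An antiderivative is F(x) = \frac{- 16 x^{4} + 6 x^{2} + 9 x + 60}{12}.

The integrand splits into summands that can be handled one at a time.
Check: d/dx[\frac{- 16 x^{4} + 6 x^{2} + 9 x + 60}{12}] = - \frac{16 x^{3}}{3} + x + \frac{3}{4} = f(x).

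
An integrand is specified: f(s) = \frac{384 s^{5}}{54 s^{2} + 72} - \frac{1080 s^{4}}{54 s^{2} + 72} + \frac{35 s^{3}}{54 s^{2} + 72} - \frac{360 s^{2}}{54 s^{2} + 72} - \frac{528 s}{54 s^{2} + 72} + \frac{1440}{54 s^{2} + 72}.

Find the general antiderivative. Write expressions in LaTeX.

Integrate term by term and add the pieces.
Check: d/ds[\frac{16 s^{4}}{9} - \frac{20 s^{3}}{3} - \frac{53 s^{2}}{12} + 20 s + \log{\left(\frac{3 s^{2}}{2} + 2 \right)}] = \frac{384 s^{5} - 1080 s^{4} + 35 s^{3} - 360 s^{2} - 528 s + 1440}{54 s^{2} + 72}, which equals f(s).

F(s) = \frac{16 s^{4}}{9} - \frac{20 s^{3}}{3} - \frac{53 s^{2}}{12} + 20 s + \log{\left(\frac{3 s^{2}}{2} + 2 \right)} + C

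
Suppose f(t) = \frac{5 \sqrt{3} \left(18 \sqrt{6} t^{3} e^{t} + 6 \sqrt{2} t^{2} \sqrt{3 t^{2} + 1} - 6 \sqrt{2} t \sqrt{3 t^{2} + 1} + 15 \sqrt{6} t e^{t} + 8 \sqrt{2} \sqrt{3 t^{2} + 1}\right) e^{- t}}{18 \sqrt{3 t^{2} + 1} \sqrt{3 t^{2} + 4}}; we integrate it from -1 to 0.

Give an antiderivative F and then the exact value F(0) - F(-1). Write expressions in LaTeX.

Antiderivative: F(t) = \frac{5 \sqrt{\frac{t^{2}}{2} + \frac{2}{3}} \left(\frac{3 \sqrt{4 t^{2} + \frac{4}{3}}}{2} - 2 e^{- t}\right)}{3}; value = - \frac{5 \sqrt{14}}{3} - \frac{10 \sqrt{6}}{9} + \frac{5 \sqrt{2}}{3} + \frac{5 \sqrt{42} e}{9}

f has the shape u'v + uv' for u = \frac{5 \sqrt{\frac{t^{2}}{2} + \frac{2}{3}}}{3} and v = \frac{3 \sqrt{4 t^{2} + \frac{4}{3}}}{2} - 2 e^{- t} — it is the derivative of the product u*v.
F(t) = \frac{5 \sqrt{\frac{t^{2}}{2} + \frac{2}{3}} \left(\frac{3 \sqrt{4 t^{2} + \frac{4}{3}}}{2} - 2 e^{- t}\right)}{3} is an antiderivative of f.
Check: d/dt[\frac{5 \sqrt{\frac{t^{2}}{2} + \frac{2}{3}} \left(\frac{3 \sqrt{4 t^{2} + \frac{4}{3}}}{2} - 2 e^{- t}\right)}{3}] = \frac{\sqrt{3} \left(90 \sqrt{6} t^{3} e^{t} + 30 \sqrt{2} t^{2} \sqrt{3 t^{2} + 1} - 30 \sqrt{2} t \sqrt{3 t^{2} + 1} + 75 \sqrt{6} t e^{t} + 40 \sqrt{2} \sqrt{3 t^{2} + 1}\right) e^{- t}}{18 \sqrt{3 t^{2} + 1} \sqrt{3 t^{2} + 4}}, which equals f(t).
F(0) = - \frac{10 \sqrt{6}}{9} + \frac{5 \sqrt{2}}{3}; F(-1) = - \frac{5 \sqrt{42} e}{9} + \frac{5 \sqrt{14}}{3}.
Integral = F(0) - F(-1) = - \frac{5 \sqrt{14}}{3} - \frac{10 \sqrt{6}}{9} + \frac{5 \sqrt{2}}{3} + \frac{5 \sqrt{42} e}{9}.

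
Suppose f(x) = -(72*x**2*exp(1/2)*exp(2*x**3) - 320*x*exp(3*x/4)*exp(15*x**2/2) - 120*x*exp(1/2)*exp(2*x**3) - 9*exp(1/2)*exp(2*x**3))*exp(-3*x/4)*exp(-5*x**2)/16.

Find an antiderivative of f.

An antiderivative is F(x) = -(-16*exp(5*x**2/2) + 3*exp(1/2)*exp(-3*x/4)*exp(-5*x**2)*exp(2*x**3))/4.

A candidate is checked by its d/dx: the result must match f(x).
Check: d/dx[-(-16*exp(5*x**2/2) + 3*exp(1/2)*exp(-3*x/4)*exp(-5*x**2)*exp(2*x**3))/4] = (-72*x**2*exp(1/2)*exp(2*x**3) + 320*x*exp(3*x/4)*exp(15*x**2/2) + 120*x*exp(1/2)*exp(2*x**3) + 9*exp(1/2)*exp(2*x**3))*exp(-3*x/4)*exp(-5*x**2)/16, which equals f(x).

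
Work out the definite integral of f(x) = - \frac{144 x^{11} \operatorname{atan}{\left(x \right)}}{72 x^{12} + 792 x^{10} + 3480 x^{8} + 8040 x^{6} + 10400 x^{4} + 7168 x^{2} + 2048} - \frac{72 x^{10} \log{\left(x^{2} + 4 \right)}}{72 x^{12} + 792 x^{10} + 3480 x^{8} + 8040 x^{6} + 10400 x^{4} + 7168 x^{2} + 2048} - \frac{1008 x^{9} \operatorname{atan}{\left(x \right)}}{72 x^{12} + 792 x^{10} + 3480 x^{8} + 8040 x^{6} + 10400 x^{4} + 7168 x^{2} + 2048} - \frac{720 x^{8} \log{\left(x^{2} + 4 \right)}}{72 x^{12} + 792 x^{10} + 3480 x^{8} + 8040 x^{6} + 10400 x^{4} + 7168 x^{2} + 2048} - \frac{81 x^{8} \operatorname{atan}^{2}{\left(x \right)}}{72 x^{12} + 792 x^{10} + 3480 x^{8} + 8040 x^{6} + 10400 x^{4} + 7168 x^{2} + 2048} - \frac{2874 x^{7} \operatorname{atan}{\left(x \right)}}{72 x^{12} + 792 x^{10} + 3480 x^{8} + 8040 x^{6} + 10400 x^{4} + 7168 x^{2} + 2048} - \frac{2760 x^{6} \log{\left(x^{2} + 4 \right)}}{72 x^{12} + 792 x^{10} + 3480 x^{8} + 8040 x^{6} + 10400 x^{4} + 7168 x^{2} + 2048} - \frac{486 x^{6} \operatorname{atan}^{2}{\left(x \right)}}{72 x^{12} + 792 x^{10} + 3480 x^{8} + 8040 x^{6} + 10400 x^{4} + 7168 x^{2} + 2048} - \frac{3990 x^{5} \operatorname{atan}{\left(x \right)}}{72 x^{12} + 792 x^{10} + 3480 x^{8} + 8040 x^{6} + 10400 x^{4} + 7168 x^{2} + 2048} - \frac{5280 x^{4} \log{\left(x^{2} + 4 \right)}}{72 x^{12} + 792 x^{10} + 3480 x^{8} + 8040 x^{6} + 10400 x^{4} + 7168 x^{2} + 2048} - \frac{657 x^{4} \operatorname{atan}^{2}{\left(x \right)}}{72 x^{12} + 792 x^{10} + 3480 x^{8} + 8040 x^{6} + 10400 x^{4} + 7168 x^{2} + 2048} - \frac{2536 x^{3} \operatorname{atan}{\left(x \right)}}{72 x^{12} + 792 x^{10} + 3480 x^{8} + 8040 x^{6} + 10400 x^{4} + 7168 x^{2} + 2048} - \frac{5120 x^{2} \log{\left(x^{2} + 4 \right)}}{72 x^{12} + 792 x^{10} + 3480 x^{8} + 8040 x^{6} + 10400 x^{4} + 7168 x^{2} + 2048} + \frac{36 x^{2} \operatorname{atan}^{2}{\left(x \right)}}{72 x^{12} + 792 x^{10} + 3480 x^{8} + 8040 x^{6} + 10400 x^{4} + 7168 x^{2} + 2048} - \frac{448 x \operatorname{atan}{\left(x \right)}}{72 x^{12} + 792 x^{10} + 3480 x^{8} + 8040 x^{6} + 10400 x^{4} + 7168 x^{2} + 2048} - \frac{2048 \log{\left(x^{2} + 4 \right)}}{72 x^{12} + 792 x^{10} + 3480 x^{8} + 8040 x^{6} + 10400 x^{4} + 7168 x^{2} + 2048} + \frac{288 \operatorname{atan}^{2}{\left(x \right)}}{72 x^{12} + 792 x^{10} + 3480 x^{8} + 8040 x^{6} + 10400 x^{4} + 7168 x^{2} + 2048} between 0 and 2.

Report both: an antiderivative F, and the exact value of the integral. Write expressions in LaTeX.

Antiderivative: F(x) = \frac{- 24 x^{4} \log{\left(x^{2} + 4 \right)} \operatorname{atan}{\left(x \right)} - 72 x^{2} \log{\left(x^{2} + 4 \right)} \operatorname{atan}{\left(x \right)} + 9 x \operatorname{atan}^{2}{\left(x \right)} - 64 \log{\left(x^{2} + 4 \right)} \operatorname{atan}{\left(x \right)}}{24 x^{4} + 72 x^{2} + 64}; value = - \log{\left(8 \right)} \operatorname{atan}{\left(2 \right)} + \frac{9 \operatorname{atan}^{2}{\left(2 \right)}}{368}

f has the shape u'v + uv' for u = \frac{3 x \operatorname{atan}{\left(x \right)}}{16 \left(\frac{x^{4}}{2} + \frac{3 x^{2}}{2} + \frac{4}{3}\right)} - \log{\left(x^{2} + 4 \right)} and v = \operatorname{atan}{\left(x \right)} — it is the derivative of the product u*v.
F(x) = \frac{- 24 x^{4} \log{\left(x^{2} + 4 \right)} \operatorname{atan}{\left(x \right)} - 72 x^{2} \log{\left(x^{2} + 4 \right)} \operatorname{atan}{\left(x \right)} + 9 x \operatorname{atan}^{2}{\left(x \right)} - 64 \log{\left(x^{2} + 4 \right)} \operatorname{atan}{\left(x \right)}}{24 x^{4} + 72 x^{2} + 64} is an antiderivative of f.
Check: d/dx[\frac{- 24 x^{4} \log{\left(x^{2} + 4 \right)} \operatorname{atan}{\left(x \right)} - 72 x^{2} \log{\left(x^{2} + 4 \right)} \operatorname{atan}{\left(x \right)} + 9 x \operatorname{atan}^{2}{\left(x \right)} - 64 \log{\left(x^{2} + 4 \right)} \operatorname{atan}{\left(x \right)}}{24 x^{4} + 72 x^{2} + 64}] = \frac{- 144 x^{11} \operatorname{atan}{\left(x \right)} - 72 x^{10} \log{\left(x^{2} + 4 \right)} - 1008 x^{9} \operatorname{atan}{\left(x \right)} - 720 x^{8} \log{\left(x^{2} + 4 \right)} - 81 x^{8} \operatorname{atan}^{2}{\left(x \right)} - 2874 x^{7} \operatorname{atan}{\left(x \right)} - 2760 x^{6} \log{\left(x^{2} + 4 \right)} - 486 x^{6} \operatorname{atan}^{2}{\left(x \right)} - 3990 x^{5} \operatorname{atan}{\left(x \right)} - 5280 x^{4} \log{\left(x^{2} + 4 \right)} - 657 x^{4} \operatorname{atan}^{2}{\left(x \right)} - 2536 x^{3} \operatorname{atan}{\left(x \right)} - 5120 x^{2} \log{\left(x^{2} + 4 \right)} + 36 x^{2} \operatorname{atan}^{2}{\left(x \right)} - 448 x \operatorname{atan}{\left(x \right)} - 2048 \log{\left(x^{2} + 4 \right)} + 288 \operatorname{atan}^{2}{\left(x \right)}}{72 x^{12} + 792 x^{10} + 3480 x^{8} + 8040 x^{6} + 10400 x^{4} + 7168 x^{2} + 2048}, which equals f(x).
F(2) = - \log{\left(8 \right)} \operatorname{atan}{\left(2 \right)} + \frac{9 \operatorname{atan}^{2}{\left(2 \right)}}{368}; F(0) = 0.
Integral = F(2) - F(0) = - \log{\left(8 \right)} \operatorname{atan}{\left(2 \right)} + \frac{9 \operatorname{atan}^{2}{\left(2 \right)}}{368}.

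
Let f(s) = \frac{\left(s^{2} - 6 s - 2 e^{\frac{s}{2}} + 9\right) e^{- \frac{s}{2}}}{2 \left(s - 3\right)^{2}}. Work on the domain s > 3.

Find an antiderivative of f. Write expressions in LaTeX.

An antiderivative is F(s) = - e^{- \frac{s}{2}} + \frac{1}{s - 3}.

Recover f(s) by differentiating a candidate F(s); any mismatch rules it out.
Check: d/ds[- e^{- \frac{s}{2}} + \frac{1}{s - 3}] = \frac{s^{2} - 6 s - 2 e^{\frac{s}{2}} + 9}{2 s^{2} e^{\frac{s}{2}} - 12 s e^{\frac{s}{2}} + 18 e^{\frac{s}{2}}}, which equals f(s).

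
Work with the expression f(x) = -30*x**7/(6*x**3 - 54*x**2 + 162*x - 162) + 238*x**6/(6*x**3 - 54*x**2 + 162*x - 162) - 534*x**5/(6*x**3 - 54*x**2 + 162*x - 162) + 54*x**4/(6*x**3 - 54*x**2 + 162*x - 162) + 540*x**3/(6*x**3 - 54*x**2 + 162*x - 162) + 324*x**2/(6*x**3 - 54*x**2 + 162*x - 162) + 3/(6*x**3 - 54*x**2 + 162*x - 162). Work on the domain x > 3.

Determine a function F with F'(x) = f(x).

An antiderivative is F(x) = -(12*x**7 - 56*x**6 + 20*x**5 + 96*x**4 + 72*x**3 - 12*x**2 + 72*x - 105)/(12*(x - 3)**2).

The integrand splits into summands that can be handled one at a time.
Check: d/dx[-(12*x**7 - 56*x**6 + 20*x**5 + 96*x**4 + 72*x**3 - 12*x**2 + 72*x - 105)/(12*(x - 3)**2)] = (-30*x**7 + 238*x**6 - 534*x**5 + 54*x**4 + 540*x**3 + 324*x**2 + 3)/(6*x**3 - 54*x**2 + 162*x - 162), which equals f(x).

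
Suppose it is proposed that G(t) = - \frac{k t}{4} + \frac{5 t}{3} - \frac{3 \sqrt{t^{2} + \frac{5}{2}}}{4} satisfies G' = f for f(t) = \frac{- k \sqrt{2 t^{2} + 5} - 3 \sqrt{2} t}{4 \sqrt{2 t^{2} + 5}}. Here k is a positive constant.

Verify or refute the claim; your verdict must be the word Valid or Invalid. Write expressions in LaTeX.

d/dt[G] = \frac{- 3 k \sqrt{2 t^{2} + 5} - 9 \sqrt{2} t + 20 \sqrt{2 t^{2} + 5}}{12 \sqrt{2 t^{2} + 5}}
d/dt[G] - f(t) = \frac{5}{3} != 0.

Invalid: d/dt[G] - f = \frac{5}{3}, which is not 0.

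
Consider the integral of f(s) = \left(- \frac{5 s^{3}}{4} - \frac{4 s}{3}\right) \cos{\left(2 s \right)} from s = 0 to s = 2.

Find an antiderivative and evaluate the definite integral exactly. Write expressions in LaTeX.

Antiderivative: F(s) = - \frac{5 s^{3} \sin{\left(2 s \right)}}{8} - \frac{15 s^{2} \cos{\left(2 s \right)}}{16} + \frac{13 s \sin{\left(2 s \right)}}{48} + \frac{13 \cos{\left(2 s \right)}}{96}; value = - \frac{13}{96} - \frac{347 \cos{\left(4 \right)}}{96} - \frac{107 \sin{\left(4 \right)}}{24}

For F(s) to be correct the identity F'(s) - f(s) = 0 must hold.
F(s) = - \frac{5 s^{3} \sin{\left(2 s \right)}}{8} - \frac{15 s^{2} \cos{\left(2 s \right)}}{16} + \frac{13 s \sin{\left(2 s \right)}}{48} + \frac{13 \cos{\left(2 s \right)}}{96} is an antiderivative of f.
Check: d/ds[- \frac{5 s^{3} \sin{\left(2 s \right)}}{8} - \frac{15 s^{2} \cos{\left(2 s \right)}}{16} + \frac{13 s \sin{\left(2 s \right)}}{48} + \frac{13 \cos{\left(2 s \right)}}{96}] = - \frac{5 s^{3} \cos{\left(2 s \right)}}{4} - \frac{4 s \cos{\left(2 s \right)}}{3}, which equals f(s).
F(2) = - \frac{347 \cos{\left(4 \right)}}{96} - \frac{107 \sin{\left(4 \right)}}{24}; F(0) = \frac{13}{96}.
Integral = F(2) - F(0) = - \frac{13}{96} - \frac{347 \cos{\left(4 \right)}}{96} - \frac{107 \sin{\left(4 \right)}}{24}.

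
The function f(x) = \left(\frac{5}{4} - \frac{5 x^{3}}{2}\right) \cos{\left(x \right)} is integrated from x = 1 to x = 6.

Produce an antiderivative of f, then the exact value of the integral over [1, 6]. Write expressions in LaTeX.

Check any antiderivative F(x) by computing F'(x) and comparing it with f(x).
F(x) = - \frac{5 x^{3} \sin{\left(x \right)}}{2} - \frac{15 x^{2} \cos{\left(x \right)}}{2} + 15 x \sin{\left(x \right)} + \frac{5 \sin{\left(x \right)}}{4} + 15 \cos{\left(x \right)} is an antiderivative of f.
Check: d/dx[- \frac{5 x^{3} \sin{\left(x \right)}}{2} - \frac{15 x^{2} \cos{\left(x \right)}}{2} + 15 x \sin{\left(x \right)} + \frac{5 \sin{\left(x \right)}}{4} + 15 \cos{\left(x \right)}] = - \frac{5 x^{3} \cos{\left(x \right)}}{2} + \frac{5 \cos{\left(x \right)}}{4}, which equals f(x).
F(6) = - 255 \cos{\left(6 \right)} - \frac{1795 \sin{\left(6 \right)}}{4}; F(1) = \frac{15 \cos{\left(1 \right)}}{2} + \frac{55 \sin{\left(1 \right)}}{4}.
Integral = F(6) - F(1) = - 255 \cos{\left(6 \right)} - \frac{55 \sin{\left(1 \right)}}{4} - \frac{15 \cos{\left(1 \right)}}{2} - \frac{1795 \sin{\left(6 \right)}}{4}.

Antiderivative: F(x) = - \frac{5 x^{3} \sin{\left(x \right)}}{2} - \frac{15 x^{2} \cos{\left(x \right)}}{2} + 15 x \sin{\left(x \right)} + \frac{5 \sin{\left(x \right)}}{4} + 15 \cos{\left(x \right)}; value = - 255 \cos{\left(6 \right)} - \frac{55 \sin{\left(1 \right)}}{4} - \frac{15 \cos{\left(1 \right)}}{2} - \frac{1795 \sin{\left(6 \right)}}{4}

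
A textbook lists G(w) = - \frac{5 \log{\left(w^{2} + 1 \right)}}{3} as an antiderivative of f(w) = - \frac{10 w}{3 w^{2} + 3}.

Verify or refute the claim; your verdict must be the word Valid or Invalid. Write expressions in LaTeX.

d/dw[G] = - \frac{10 w}{3 w^{2} + 3}
This equals f(w) exactly, so the claim holds.

Valid - the claim checks out under differentiation.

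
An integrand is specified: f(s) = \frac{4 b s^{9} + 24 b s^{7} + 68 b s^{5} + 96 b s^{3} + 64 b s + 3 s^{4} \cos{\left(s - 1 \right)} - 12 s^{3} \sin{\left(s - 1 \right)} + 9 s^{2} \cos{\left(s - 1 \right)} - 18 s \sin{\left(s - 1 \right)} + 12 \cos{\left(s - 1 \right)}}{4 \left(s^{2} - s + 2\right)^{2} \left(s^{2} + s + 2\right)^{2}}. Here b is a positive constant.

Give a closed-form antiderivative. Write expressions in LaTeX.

Check any antiderivative F(s) by computing F'(s) and comparing it with f(s).
Check: d/ds[\frac{2 b s^{2} \left(s^{4} + 3 s^{2} + 4\right) + 3 \sin{\left(s - 1 \right)}}{4 \left(s^{4} + 3 s^{2} + 4\right)}] = \frac{4 b s^{9} + 24 b s^{7} + 68 b s^{5} + 96 b s^{3} + 64 b s + 3 s^{4} \cos{\left(s - 1 \right)} - 12 s^{3} \sin{\left(s - 1 \right)} + 9 s^{2} \cos{\left(s - 1 \right)} - 18 s \sin{\left(s - 1 \right)} + 12 \cos{\left(s - 1 \right)}}{4 s^{8} + 24 s^{6} + 68 s^{4} + 96 s^{2} + 64}, which equals f(s).

An antiderivative is F(s) = \frac{2 b s^{2} \left(s^{4} + 3 s^{2} + 4\right) + 3 \sin{\left(s - 1 \right)}}{4 \left(s^{4} + 3 s^{2} + 4\right)}.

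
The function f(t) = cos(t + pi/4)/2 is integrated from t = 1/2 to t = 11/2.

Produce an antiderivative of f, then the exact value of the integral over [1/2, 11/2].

Check any antiderivative F(t) by computing F'(t) and comparing it with f(t).
F(t) = sin(t + pi/4)/2 is an antiderivative of f.
Check: d/dt[sin(t + pi/4)/2] = cos(t + pi/4)/2 = f(t).
F(11/2) = sin(pi/4 + 11/2)/2; F(1/2) = sin(1/2 + pi/4)/2.
Integral = F(11/2) - F(1/2) = -sin(1/2 + pi/4)/2 + sin(pi/4 + 11/2)/2.

Antiderivative: F(t) = sin(t + pi/4)/2; value = -sin(1/2 + pi/4)/2 + sin(pi/4 + 11/2)/2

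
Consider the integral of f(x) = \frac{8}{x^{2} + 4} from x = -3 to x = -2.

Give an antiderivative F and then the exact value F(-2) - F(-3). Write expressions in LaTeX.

A candidate is checked by its d/dx: the result must match f(x).
F(x) = 4 \operatorname{atan}{\left(\frac{x}{2} \right)} is an antiderivative of f.
Check: d/dx[4 \operatorname{atan}{\left(\frac{x}{2} \right)}] = \frac{8}{x^{2} + 4} = f(x).
F(-2) = - \pi; F(-3) = - 4 \operatorname{atan}{\left(\frac{3}{2} \right)}.
Integral = F(-2) - F(-3) = - \pi + 4 \operatorname{atan}{\left(\frac{3}{2} \right)}.

Antiderivative: F(x) = 4 \operatorname{atan}{\left(\frac{x}{2} \right)}; value = - \pi + 4 \operatorname{atan}{\left(\frac{3}{2} \right)}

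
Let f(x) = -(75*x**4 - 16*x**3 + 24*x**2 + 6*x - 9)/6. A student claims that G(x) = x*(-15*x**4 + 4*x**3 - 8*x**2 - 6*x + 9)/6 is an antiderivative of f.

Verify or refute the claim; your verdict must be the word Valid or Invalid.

d/dx[G] = -25*x**4/2 + 8*x**3/3 - 4*x**2 - 2*x + 3/2
d/dx[G] - f(x) = -x != 0.

Invalid: d/dx[G] - f = -x, which is not 0.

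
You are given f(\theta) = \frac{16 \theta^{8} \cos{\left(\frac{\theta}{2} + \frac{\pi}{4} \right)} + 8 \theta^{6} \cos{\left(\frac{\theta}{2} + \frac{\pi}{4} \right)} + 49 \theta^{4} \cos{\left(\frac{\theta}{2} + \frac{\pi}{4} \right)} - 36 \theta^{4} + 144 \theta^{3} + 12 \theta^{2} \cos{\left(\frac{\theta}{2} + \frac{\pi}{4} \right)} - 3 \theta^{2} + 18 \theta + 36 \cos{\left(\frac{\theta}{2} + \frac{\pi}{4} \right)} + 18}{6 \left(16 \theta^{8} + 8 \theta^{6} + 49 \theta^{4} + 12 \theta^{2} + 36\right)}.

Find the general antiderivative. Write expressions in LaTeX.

F(\theta) = \frac{3 \theta + 2 \left(4 \theta^{4} + \theta^{2} + 6\right) \sin{\left(\frac{\theta}{2} + \frac{\pi}{4} \right)} - 9}{6 \left(4 \theta^{4} + \theta^{2} + 6\right)} + C

A candidate is checked by its d/d\theta: the result must match f(\theta).
Check: d/d\theta[\frac{3 \theta + 2 \left(4 \theta^{4} + \theta^{2} + 6\right) \sin{\left(\frac{\theta}{2} + \frac{\pi}{4} \right)} - 9}{6 \left(4 \theta^{4} + \theta^{2} + 6\right)}] = \frac{16 \theta^{8} \cos{\left(\frac{\theta}{2} + \frac{\pi}{4} \right)} + 8 \theta^{6} \cos{\left(\frac{\theta}{2} + \frac{\pi}{4} \right)} + 49 \theta^{4} \cos{\left(\frac{\theta}{2} + \frac{\pi}{4} \right)} - 36 \theta^{4} + 144 \theta^{3} + 12 \theta^{2} \cos{\left(\frac{\theta}{2} + \frac{\pi}{4} \right)} - 3 \theta^{2} + 18 \theta + 36 \cos{\left(\frac{\theta}{2} + \frac{\pi}{4} \right)} + 18}{96 \theta^{8} + 48 \theta^{6} + 294 \theta^{4} + 72 \theta^{2} + 216}, which equals f(\theta).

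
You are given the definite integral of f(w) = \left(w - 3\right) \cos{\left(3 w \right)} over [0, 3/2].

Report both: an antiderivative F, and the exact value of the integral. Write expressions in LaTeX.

A first test for any F(w): its w-derivative must equal f(w) identically.
F(w) = \frac{3 w \sin{\left(3 w \right)} - 9 \sin{\left(3 w \right)} + \cos{\left(3 w \right)}}{9} is an antiderivative of f.
Check: d/dw[\frac{3 w \sin{\left(3 w \right)} - 9 \sin{\left(3 w \right)} + \cos{\left(3 w \right)}}{9}] = w \cos{\left(3 w \right)} - 3 \cos{\left(3 w \right)}, which equals f(w).
F(3/2) = \frac{\cos{\left(\frac{9}{2} \right)}}{9} - \frac{\sin{\left(\frac{9}{2} \right)}}{2}; F(0) = \frac{1}{9}.
Integral = F(3/2) - F(0) = - \frac{1}{9} + \frac{\cos{\left(\frac{9}{2} \right)}}{9} - \frac{\sin{\left(\frac{9}{2} \right)}}{2}.

Antiderivative: F(w) = \frac{3 w \sin{\left(3 w \right)} - 9 \sin{\left(3 w \right)} + \cos{\left(3 w \right)}}{9}; value = - \frac{1}{9} + \frac{\cos{\left(\frac{9}{2} \right)}}{9} - \frac{\sin{\left(\frac{9}{2} \right)}}{2}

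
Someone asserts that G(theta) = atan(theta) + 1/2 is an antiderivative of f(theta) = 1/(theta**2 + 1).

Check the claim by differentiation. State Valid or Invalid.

d/dtheta[G] = 1/(theta**2 + 1)
This equals f(theta) exactly, so the claim holds.

Valid - differentiating G returns exactly f.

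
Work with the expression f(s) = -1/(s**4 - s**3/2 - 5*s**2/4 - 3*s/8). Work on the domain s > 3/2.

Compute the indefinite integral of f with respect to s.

F(s) = -(-32*s*log(s) + 2*s*log(s - 3/2) + 30*s*log(s + 1/2) - 16*log(s) + log(s - 3/2) + 15*log(s + 1/2) - 12)/(6*(2*s + 1)) + C

The denominator factors as s*(2*s - 3)*(2*s + 1)**2; partial fractions split f into directly integrable pieces: -5/(2*s + 1) - 4/(2*s + 1)**2 - 1/(3*(2*s - 3)) + 8/(3*s).
Check: d/ds[-(-32*s*log(s) + 2*s*log(s - 3/2) + 30*s*log(s + 1/2) - 16*log(s) + log(s - 3/2) + 15*log(s + 1/2) - 12)/(6*(2*s + 1))] = -8/(8*s**4 - 4*s**3 - 10*s**2 - 3*s), which equals f(s).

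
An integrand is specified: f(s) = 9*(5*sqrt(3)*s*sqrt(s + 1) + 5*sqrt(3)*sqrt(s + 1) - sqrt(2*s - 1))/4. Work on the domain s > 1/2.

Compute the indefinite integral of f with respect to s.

F(s) = 9*s**2*sqrt(3*s + 3)/2 - 3*s*sqrt(2*s - 1)/2 + 9*s*sqrt(3*s + 3) + 3*sqrt(2*s - 1)/4 + 9*sqrt(3*s + 3)/2 + C

Since d/ds undoes antidifferentiation here, F'(s) = f(s) is required of F(s).
Check: d/ds[9*s**2*sqrt(3*s + 3)/2 - 3*s*sqrt(2*s - 1)/2 + 9*s*sqrt(3*s + 3) + 3*sqrt(2*s - 1)/4 + 9*sqrt(3*s + 3)/2] = (45*sqrt(3)*s**2*sqrt(2*s - 1) - 18*s*sqrt(s + 1) + 90*sqrt(3)*s*sqrt(2*s - 1) + 9*sqrt(s + 1) + 45*sqrt(3)*sqrt(2*s - 1))/(4*sqrt(s + 1)*sqrt(2*s - 1)), which equals f(s).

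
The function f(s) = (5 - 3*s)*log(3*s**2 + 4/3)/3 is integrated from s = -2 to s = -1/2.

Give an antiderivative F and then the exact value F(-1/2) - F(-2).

A candidate is checked by its d/ds: the result must match f(s).
F(s) = s**2/2 - 10*s/3 + (-s**2/2 + 5*s/3)*log(3*s**2 + 4/3) - 2*log(s**2 + 4/9)/9 + 20*atan(3*s/2)/9 is an antiderivative of f.
Check: d/ds[s**2/2 - 10*s/3 + (-s**2/2 + 5*s/3)*log(3*s**2 + 4/3) - 2*log(s**2 + 4/9)/9 + 20*atan(3*s/2)/9] = -s*log(3*s**2 + 4/3) + 5*log(3*s**2 + 4/3)/3, which equals f(s).
F(-1/2) = -20*atan(3/4)/9 - 23*log(25/12)/24 - 2*log(25/36)/9 + 43/24; F(-2) = -16*log(40/3)/3 - 20*atan(3)/9 - 2*log(40/9)/9 + 26/3.
Integral = F(-1/2) - F(-2) = -55/8 - 20*atan(3/4)/9 - 23*log(25/12)/24 - 2*log(25/36)/9 + 2*log(40/9)/9 + 20*atan(3)/9 + 16*log(40/3)/3.

Antiderivative: F(s) = s**2/2 - 10*s/3 + (-s**2/2 + 5*s/3)*log(3*s**2 + 4/3) - 2*log(s**2 + 4/9)/9 + 20*atan(3*s/2)/9; value = -55/8 - 20*atan(3/4)/9 - 23*log(25/12)/24 - 2*log(25/36)/9 + 2*log(40/9)/9 + 20*atan(3)/9 + 16*log(40/3)/3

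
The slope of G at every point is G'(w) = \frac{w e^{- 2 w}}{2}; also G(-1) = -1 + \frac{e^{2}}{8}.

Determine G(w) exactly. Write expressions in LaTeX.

G'(w) has the shape u'v + uv' for u = - \frac{w}{4} - \frac{1}{8} and v = e^{- 2 w} — it is the derivative of the product u*v.
A general antiderivative is \frac{\left(- 2 w - 1\right) e^{- 2 w}}{8} + C.
The condition gives C = -1 + \frac{e^{2}}{8} - (\frac{e^{2}}{8}) = -1.
So G(w) = \frac{\left(- 2 w - 1\right) e^{- 2 w}}{8} - 1.
Check: d/dw[\frac{\left(- 2 w - 1\right) e^{- 2 w}}{8} - 1] = \frac{w e^{- 2 w}}{2} = G'(w).

G(w) = \frac{\left(- 2 w - 1\right) e^{- 2 w}}{8} - 1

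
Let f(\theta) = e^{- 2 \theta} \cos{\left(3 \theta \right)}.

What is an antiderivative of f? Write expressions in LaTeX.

Since d/d\theta undoes antidifferentiation here, F'(\theta) = f(\theta) is required of F(\theta).
Check: d/d\theta[- \frac{\left(- 3 \sin{\left(3 \theta \right)} + 2 \cos{\left(3 \theta \right)}\right) e^{- 2 \theta}}{13}] = e^{- 2 \theta} \cos{\left(3 \theta \right)} = f(\theta).

An antiderivative is F(\theta) = - \frac{\left(- 3 \sin{\left(3 \theta \right)} + 2 \cos{\left(3 \theta \right)}\right) e^{- 2 \theta}}{13}.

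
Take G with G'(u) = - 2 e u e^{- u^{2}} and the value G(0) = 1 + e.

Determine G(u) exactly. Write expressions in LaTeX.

The substitution w = 1 - u^{2} works: G'(u) is exactly (dG/dw)*(dw/du) for that inner function.
A general antiderivative is e^{1 - u^{2}} + C.
The condition gives C = 1 + e - (e) = 1.
So G(u) = 1 + e e^{- u^{2}}.
Check: d/du[1 + e e^{- u^{2}}] = - 2 e u e^{- u^{2}} = G'(u).

G(u) = 1 + e e^{- u^{2}}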